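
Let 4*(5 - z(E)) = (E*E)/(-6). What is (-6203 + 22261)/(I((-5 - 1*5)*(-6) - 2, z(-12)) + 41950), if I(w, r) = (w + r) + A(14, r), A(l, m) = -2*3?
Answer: 16058/42013 ≈ 0.38222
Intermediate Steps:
A(l, m) = -6
z(E) = 5 + E**2/24 (z(E) = 5 - E*E/(4*(-6)) = 5 - E**2*(-1)/(4*6) = 5 - (-1)*E**2/24 = 5 + E**2/24)
I(w, r) = -6 + r + w (I(w, r) = (w + r) - 6 = (r + w) - 6 = -6 + r + w)
(-6203 + 22261)/(I((-5 - 1*5)*(-6) - 2, z(-12)) + 41950) = (-6203 + 22261)/((-6 + (5 + (1/24)*(-12)**2) + ((-5 - 1*5)*(-6) - 2)) + 41950) = 16058/((-6 + (5 + (1/24)*144) + ((-5 - 5)*(-6) - 2)) + 41950) = 16058/((-6 + (5 + 6) + (-10*(-6) - 2)) + 41950) = 16058/((-6 + 11 + (60 - 2)) + 41950) = 16058/((-6 + 11 + 58) + 41950) = 16058/(63 + 41950) = 16058/42013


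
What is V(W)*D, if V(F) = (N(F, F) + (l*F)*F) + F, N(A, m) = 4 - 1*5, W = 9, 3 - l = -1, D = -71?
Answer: -23572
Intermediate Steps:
l = 4 (l = 3 - 1*(-1) = 3 + 1 = 4)
N(A, m) = -1 (N(A, m) = 4 - 5 = -1)
V(F) = -1 + F + 4*F² (V(F) = (-1 + (4*F)*F) + F = (-1 + 4*F²) + F = -1 + F + 4*F²)
V(W)*D = (-1 + 9 + 4*9²)*(-71) = (-1 + 9 + 4*81)*(-71) = (-1 + 9 + 324)*(-71) = 332*(-71) = -23572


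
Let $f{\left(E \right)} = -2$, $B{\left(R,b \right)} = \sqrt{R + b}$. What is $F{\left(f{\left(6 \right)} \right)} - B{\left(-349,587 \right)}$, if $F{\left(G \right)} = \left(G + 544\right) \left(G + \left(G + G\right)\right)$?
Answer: $-3252 - \sqrt{238} \approx -3267.4$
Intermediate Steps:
$F{\left(G \right)} = 3 G \left(544 + G\right)$ ($F{\left(G \right)} = \left(544 + G\right) \left(G + 2 G\right) = \left(544 + G\right) 3 G = 3 G \left(544 + G\right)$)
$F{\left(f{\left(6 \right)} \right)} - B{\left(-349,587 \right)} = 3 \left(-2\right) \left(544 - 2\right) - \sqrt{-349 + 587} = 3 \left(-2\right) 542 - \sqrt{238} = -3252 - \sqrt{238}$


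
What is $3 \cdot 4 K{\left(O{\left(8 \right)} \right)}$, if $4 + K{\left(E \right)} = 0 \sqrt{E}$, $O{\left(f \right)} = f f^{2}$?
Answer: $-48$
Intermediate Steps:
$O{\left(f \right)} = f^{3}$
$K{\left(E \right)} = -4$ ($K{\left(E \right)} = -4 + 0 \sqrt{E} = -4 + 0 = -4$)
$3 \cdot 4 K{\left(O{\left(8 \right)} \right)} = 3 \cdot 4 \left(-4\right) = 12 \left(-4\right) = -48$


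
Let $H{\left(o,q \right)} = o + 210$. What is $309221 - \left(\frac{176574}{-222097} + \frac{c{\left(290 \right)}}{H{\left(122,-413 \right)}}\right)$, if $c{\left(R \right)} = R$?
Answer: $\frac{11400388475761}{36868102} \approx 3.0922 \cdot 10^{5}$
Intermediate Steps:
$H{\left(o,q \right)} = 210 + o$
$309221 - \left(\frac{176574}{-222097} + \frac{c{\left(290 \right)}}{H{\left(122,-413 \right)}}\right) = 309221 - \left(\frac{176574}{-222097} + \frac{290}{210 + 122}\right) = 309221 - \left(176574 \left(- \frac{1}{222097}\right) + \frac{290}{332}\right) = 309221 - \left(- \frac{176574}{222097} + 290 \cdot \frac{1}{332}\right) = 309221 - \left(- \frac{176574}{222097} + \frac{145}{166}\right) = 309221 - \frac{2892781}{36868102} = \frac{11400388475761}{36868102}$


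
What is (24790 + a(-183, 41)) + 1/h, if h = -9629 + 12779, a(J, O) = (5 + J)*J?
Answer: 180696601/3150 ≈ 57364.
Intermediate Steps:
a(J, O) = J*(5 + J)
h = 3150
(24790 + a(-183, 41)) + 1/h = (24790 - 183*(5 - 183)) + 1/3150 = (24790 - 183*(-178)) + 1/3150 = (24790 + 32574) + 1/3150 = 57364 + 1/3150 = 180696601/3150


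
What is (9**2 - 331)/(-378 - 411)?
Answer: 250/789 ≈ 0.31686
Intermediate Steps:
(9**2 - 331)/(-378 - 411) = (81 - 331)/(-789) = -1/789*(-250) = 250/789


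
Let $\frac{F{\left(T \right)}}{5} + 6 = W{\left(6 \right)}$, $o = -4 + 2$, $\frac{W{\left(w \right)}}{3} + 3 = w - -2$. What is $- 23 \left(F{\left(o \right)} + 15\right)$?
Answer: $-1380$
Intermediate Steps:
$W{\left(w \right)} = -3 + 3 w$ ($W{\left(w \right)} = -9 + 3 \left(w - -2\right) = -9 + 3 \left(w + 2\right) = -9 + 3 \left(2 + w\right) = -9 + \left(6 + 3 w\right) = -3 + 3 w$)
$o = -2$
$F{\left(T \right)} = 45$ ($F{\left(T \right)} = -30 + 5 \left(-3 + 3 \cdot 6\right) = -30 + 5 \left(-3 + 18\right) = -30 + 5 \cdot 15 = -30 + 75 = 45$)
$- 23 \left(F{\left(o \right)} + 15\right) = - 23 \left(45 + 15\right) = \left(-23\right) 60 = -1380$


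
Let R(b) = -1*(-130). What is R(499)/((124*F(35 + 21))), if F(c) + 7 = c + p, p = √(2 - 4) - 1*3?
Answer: 1495/65658 - 65*I*√2/131316 ≈ 0.02277 - 0.00070002*I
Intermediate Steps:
p = -3 + I*√2 (p = √(-2) - 3 = I*√2 - 3 = -3 + I*√2 ≈ -3.0 + 1.4142*I)
R(b) = 130
F(c) = -10 + c + I*√2 (F(c) = -7 + (c + (-3 + I*√2)) = -7 + (-3 + c + I*√2) = -10 + c + I*√2)
R(499)/((124*F(35 + 21))) = 130/((124*(-10 + (35 + 21) + I*√2))) = 130/((124*(-10 + 56 + I*√2))) = 130/((124*(46 + I*√2))) = 130/(5704 + 124*I*√2)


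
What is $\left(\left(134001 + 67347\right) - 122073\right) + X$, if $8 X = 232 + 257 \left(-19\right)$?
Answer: $\frac{629549}{8} \approx 78694.0$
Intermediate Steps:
$X = - \frac{4651}{8}$ ($X = \frac{232 + 257 \left(-19\right)}{8} = \frac{232 - 4883}{8} = \frac{1}{8} \left(-4651\right) = - \frac{4651}{8} \approx -581.38$)
$\left(\left(134001 + 67347\right) - 122073\right) + X = \left(\left(134001 + 67347\right) - 122073\right) - \frac{4651}{8} = \left(201348 - 122073\right) - \frac{4651}{8} = 79275 - \frac{4651}{8} = \frac{629549}{8}$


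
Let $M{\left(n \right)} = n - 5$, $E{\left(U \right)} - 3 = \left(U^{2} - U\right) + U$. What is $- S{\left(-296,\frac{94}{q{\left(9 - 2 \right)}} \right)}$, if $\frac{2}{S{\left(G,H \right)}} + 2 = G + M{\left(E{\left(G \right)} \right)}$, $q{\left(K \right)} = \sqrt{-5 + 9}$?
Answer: $- \frac{1}{43658} \approx -2.2905 \cdot 10^{-5}$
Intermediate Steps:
$E{\left(U \right)} = 3 + U^{2}$ ($E{\left(U \right)} = 3 + \left(\left(U^{2} - U\right) + U\right) = 3 + U^{2}$)
$q{\left(K \right)} = 2$ ($q{\left(K \right)} = \sqrt{4} = 2$)
$M{\left(n \right)} = -5 + n$ ($M{\left(n \right)} = n - 5 = -5 + n$)
$S{\left(G,H \right)} = \frac{2}{-4 + G + G^{2}}$ ($S{\left(G,H \right)} = \frac{2}{-2 + \left(G + \left(-5 + \left(3 + G^{2}\right)\right)\right)} = \frac{2}{-2 + \left(G + \left(-2 + G^{2}\right)\right)} = \frac{2}{-2 + \left(-2 + G + G^{2}\right)} = \frac{2}{-4 + G + G^{2}}$)
$- S{\left(-296,\frac{94}{q{\left(9 - 2 \right)}} \right)} = - \frac{2}{-4 - 296 + \left(-296\right)^{2}} = - \frac{2}{-4 - 296 + 87616} = - \frac{2}{87316} = \left(-1\right) \frac{1}{43658} = - \frac{1}{43658}$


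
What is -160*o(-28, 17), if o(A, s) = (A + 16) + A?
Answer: 6400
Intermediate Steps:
o(A, s) = 16 + 2*A (o(A, s) = (16 + A) + A = 16 + 2*A)
-160*o(-28, 17) = -160*(16 + 2*(-28)) = -160*(16 - 56) = -160*(-40) = 6400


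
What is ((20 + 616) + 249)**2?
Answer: 783225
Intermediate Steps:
((20 + 616) + 249)**2 = (636 + 249)**2 = 885**2 = 783225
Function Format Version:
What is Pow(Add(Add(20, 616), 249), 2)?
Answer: 783225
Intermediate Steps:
Pow(Add(Add(20, 616), 249), 2) = Pow(Add(636, 249), 2) = Pow(885, 2) = 783225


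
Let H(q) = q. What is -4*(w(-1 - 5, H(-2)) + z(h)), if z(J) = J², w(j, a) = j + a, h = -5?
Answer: -68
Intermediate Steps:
w(j, a) = a + j
-4*(w(-1 - 5, H(-2)) + z(h)) = -4*((-2 + (-1 - 5)) + (-5)²) = -4*((-2 - 6) + 25) = -4*(-8 + 25) = -4*17 = -68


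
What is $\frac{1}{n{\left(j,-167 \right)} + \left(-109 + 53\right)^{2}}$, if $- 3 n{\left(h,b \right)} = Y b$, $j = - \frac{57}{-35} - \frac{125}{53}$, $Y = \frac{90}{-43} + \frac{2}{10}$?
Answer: $\frac{645}{1954751} \approx 0.00032997$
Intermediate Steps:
$Y = - \frac{407}{215}$ ($Y = 90 \left(- \frac{1}{43}\right) + 2 \cdot \frac{1}{10} = - \frac{90}{43} + \frac{1}{5} = - \frac{407}{215} \approx -1.893$)
$j = - \frac{1354}{1855}$ ($j = \left(-57\right) \left(- \frac{1}{35}\right) - \frac{125}{53} = \frac{57}{35} - \frac{125}{53} = - \frac{1354}{1855} \approx -0.72992$)
$n{\left(h,b \right)} = \frac{407 b}{645}$ ($n{\left(h,b \right)} = - \frac{\left(- \frac{407}{215}\right) b}{3} = \frac{407 b}{645}$)
$\frac{1}{n{\left(j,-167 \right)} + \left(-109 + 53\right)^{2}} = \frac{1}{\frac{407}{645} \left(-167\right) + \left(-109 + 53\right)^{2}} = \frac{1}{- \frac{67969}{645} + \left(-56\right)^{2}} = \frac{1}{- \frac{67969}{645} + 3136} = \frac{1}{\frac{1954751}{645}} = \frac{645}{1954751}$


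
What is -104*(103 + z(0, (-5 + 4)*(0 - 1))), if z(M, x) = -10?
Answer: -9672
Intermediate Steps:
-104*(103 + z(0, (-5 + 4)*(0 - 1))) = -104*(103 - 10) = -104*93 = -9672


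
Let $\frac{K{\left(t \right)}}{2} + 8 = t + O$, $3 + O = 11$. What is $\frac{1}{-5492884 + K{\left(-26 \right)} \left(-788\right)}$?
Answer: $- \frac{1}{5451908} \approx -1.8342 \cdot 10^{-7}$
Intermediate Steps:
$O = 8$ ($O = -3 + 11 = 8$)
$K{\left(t \right)} = 2 t$ ($K{\left(t \right)} = -16 + 2 \left(t + 8\right) = -16 + 2 \left(8 + t\right) = -16 + \left(16 + 2 t\right) = 2 t$)
$\frac{1}{-5492884 + K{\left(-26 \right)} \left(-788\right)} = \frac{1}{-5492884 + 2 \left(-26\right) \left(-788\right)} = \frac{1}{-5492884 - -40976} = \frac{1}{-5492884 + 40976} = \frac{1}{-5451908} = - \frac{1}{5451908}$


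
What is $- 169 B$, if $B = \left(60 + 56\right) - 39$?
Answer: $-13013$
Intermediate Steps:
$B = 77$ ($B = 116 - 39 = 77$)
$- 169 B = \left(-169\right) 77 = -13013$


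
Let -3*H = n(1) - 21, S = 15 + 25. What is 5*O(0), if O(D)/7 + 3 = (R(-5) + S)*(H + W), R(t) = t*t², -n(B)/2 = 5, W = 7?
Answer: -155015/3 ≈ -51672.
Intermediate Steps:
n(B) = -10 (n(B) = -2*5 = -10)
R(t) = t³
S = 40
H = 31/3 (H = -(-10 - 21)/3 = -⅓*(-31) = 31/3 ≈ 10.333)
O(D) = -31003/3 (O(D) = -21 + 7*(((-5)³ + 40)*(31/3 + 7)) = -21 + 7*((-125 + 40)*(52/3)) = -21 + 7*(-85*52/3) = -21 + 7*(-4420/3) = -21 - 30940/3 = -31003/3)
5*O(0) = 5*(-31003/3) = -155015/3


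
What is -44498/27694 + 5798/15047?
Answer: -254495797/208355809 ≈ -1.2214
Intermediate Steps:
-44498/27694 + 5798/15047 = -44498*1/27694 + 5798*(1/15047) = -22249/13847 + 5798/15047 = -254495797/208355809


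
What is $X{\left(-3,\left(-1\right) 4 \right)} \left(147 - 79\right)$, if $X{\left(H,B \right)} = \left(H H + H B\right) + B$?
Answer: $1156$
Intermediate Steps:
$X{\left(H,B \right)} = B + H^{2} + B H$ ($X{\left(H,B \right)} = \left(H^{2} + B H\right) + B = B + H^{2} + B H$)
$X{\left(-3,\left(-1\right) 4 \right)} \left(147 - 79\right) = \left(\left(-1\right) 4 + \left(-3\right)^{2} + \left(-1\right) 4 \left(-3\right)\right) \left(147 - 79\right) = \left(-4 + 9 - -12\right) 68 = \left(-4 + 9 + 12\right) 68 = 17 \cdot 68 = 1156$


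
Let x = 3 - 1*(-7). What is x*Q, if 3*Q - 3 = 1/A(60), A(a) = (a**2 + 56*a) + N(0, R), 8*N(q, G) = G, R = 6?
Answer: 835330/83529 ≈ 10.000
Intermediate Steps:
N(q, G) = G/8
A(a) = 3/4 + a**2 + 56*a (A(a) = (a**2 + 56*a) + (1/8)*6 = (a**2 + 56*a) + 3/4 = 3/4 + a**2 + 56*a)
x = 10 (x = 3 + 7 = 10)
Q = 83533/83529 (Q = 1 + 1/(3*(3/4 + 60**2 + 56*60)) = 1 + 1/(3*(3/4 + 3600 + 3360)) = 1 + 1/(3*(27843/4)) = 1 + (1/3)*(4/27843) = 1 + 4/83529 = 83533/83529 ≈ 1.0000)
x*Q = 10*(83533/83529) = 835330/83529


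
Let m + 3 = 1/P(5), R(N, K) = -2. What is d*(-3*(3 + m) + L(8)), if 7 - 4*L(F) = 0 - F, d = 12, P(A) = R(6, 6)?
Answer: 63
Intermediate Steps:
P(A) = -2
m = -7/2 (m = -3 + 1/(-2) = -3 - ½ = -7/2 ≈ -3.5000)
L(F) = 7/4 + F/4 (L(F) = 7/4 - (0 - F)/4 = 7/4 - (-1)*F/4 = 7/4 + F/4)
d*(-3*(3 + m) + L(8)) = 12*(-3*(3 - 7/2) + (7/4 + (¼)*8)) = 12*(-3*(-½) + (7/4 + 2)) = 12*(3/2 + 15/4) = 12*(21/4) = 63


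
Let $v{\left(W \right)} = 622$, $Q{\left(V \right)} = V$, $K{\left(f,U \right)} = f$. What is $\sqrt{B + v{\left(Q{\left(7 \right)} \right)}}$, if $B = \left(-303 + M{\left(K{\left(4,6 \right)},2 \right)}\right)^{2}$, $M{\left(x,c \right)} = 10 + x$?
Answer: $\sqrt{84143} \approx 290.07$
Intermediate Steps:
$B = 83521$ ($B = \left(-303 + \left(10 + 4\right)\right)^{2} = \left(-303 + 14\right)^{2} = \left(-289\right)^{2} = 83521$)
$\sqrt{B + v{\left(Q{\left(7 \right)} \right)}} = \sqrt{83521 + 622} = \sqrt{84143}$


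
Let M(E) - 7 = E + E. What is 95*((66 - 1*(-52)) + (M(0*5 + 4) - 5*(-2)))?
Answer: 13585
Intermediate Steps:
M(E) = 7 + 2*E (M(E) = 7 + (E + E) = 7 + 2*E)
95*((66 - 1*(-52)) + (M(0*5 + 4) - 5*(-2))) = 95*((66 - 1*(-52)) + ((7 + 2*(0*5 + 4)) - 5*(-2))) = 95*((66 + 52) + ((7 + 2*(0 + 4)) + 10)) = 95*(118 + ((7 + 2*4) + 10)) = 95*(118 + ((7 + 8) + 10)) = 95*(118 + (15 + 10)) = 95*(118 + 25) = 95*143 = 13585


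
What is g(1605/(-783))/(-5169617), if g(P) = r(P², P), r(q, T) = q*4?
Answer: -1144900/352159479657 ≈ -3.2511e-6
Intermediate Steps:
r(q, T) = 4*q
g(P) = 4*P²
g(1605/(-783))/(-5169617) = (4*(1605/(-783))²)/(-5169617) = (4*(1605*(-1/783))²)*(-1/5169617) = (4*(-535/261)²)*(-1/5169617) = (4*(286225/68121))*(-1/5169617) = (1144900/68121)*(-1/5169617) = -1144900/352159479657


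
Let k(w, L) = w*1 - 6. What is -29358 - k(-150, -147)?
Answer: -29202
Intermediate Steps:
k(w, L) = -6 + w (k(w, L) = w - 6 = -6 + w)
-29358 - k(-150, -147) = -29358 - (-6 - 150) = -29358 - 1*(-156) = -29358 + 156 = -29202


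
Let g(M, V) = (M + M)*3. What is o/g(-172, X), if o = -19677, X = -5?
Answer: 6559/344 ≈ 19.067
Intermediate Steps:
g(M, V) = 6*M (g(M, V) = (2*M)*3 = 6*M)
o/g(-172, X) = -19677/(6*(-172)) = -19677/(-1032) = -19677*(-1/1032) = 6559/344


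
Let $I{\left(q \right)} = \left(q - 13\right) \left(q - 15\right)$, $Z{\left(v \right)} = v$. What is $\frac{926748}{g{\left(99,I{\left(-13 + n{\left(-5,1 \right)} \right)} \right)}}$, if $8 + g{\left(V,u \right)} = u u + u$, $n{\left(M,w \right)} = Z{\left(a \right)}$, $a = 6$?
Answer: $\frac{231687}{48508} \approx 4.7763$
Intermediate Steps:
$n{\left(M,w \right)} = 6$
$I{\left(q \right)} = \left(-15 + q\right) \left(-13 + q\right)$ ($I{\left(q \right)} = \left(-13 + q\right) \left(-15 + q\right) = \left(-15 + q\right) \left(-13 + q\right)$)
$g{\left(V,u \right)} = -8 + u + u^{2}$ ($g{\left(V,u \right)} = -8 + \left(u u + u\right) = -8 + \left(u^{2} + u\right) = -8 + \left(u + u^{2}\right) = -8 + u + u^{2}$)
$\frac{926748}{g{\left(99,I{\left(-13 + n{\left(-5,1 \right)} \right)} \right)}} = \frac{926748}{-8 + \left(195 + \left(-13 + 6\right)^{2} - 28 \left(-13 + 6\right)\right) + \left(195 + \left(-13 + 6\right)^{2} - 28 \left(-13 + 6\right)\right)^{2}} = \frac{926748}{-8 + \left(195 + \left(-7\right)^{2} - -196\right) + \left(195 + \left(-7\right)^{2} - -196\right)^{2}} = \frac{926748}{-8 + \left(195 + 49 + 196\right) + \left(195 + 49 + 196\right)^{2}} = \frac{926748}{-8 + 440 + 440^{2}} = \frac{926748}{-8 + 440 + 193600} = \frac{926748}{194032} = 926748 \cdot \frac{1}{194032} = \frac{231687}{48508}$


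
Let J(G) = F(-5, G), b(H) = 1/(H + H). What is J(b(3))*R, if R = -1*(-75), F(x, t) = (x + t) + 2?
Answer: -425/2 ≈ -212.50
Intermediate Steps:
F(x, t) = 2 + t + x (F(x, t) = (t + x) + 2 = 2 + t + x)
b(H) = 1/(2*H)
J(G) = -3 + G (J(G) = 2 + G - 5 = -3 + G)
R = 75
J(b(3))*R = (-3 + (½)/3)*75 = (-3 + (½)*(⅓))*75 = (-3 + ⅙)*75 = -17/6*75 = -425/2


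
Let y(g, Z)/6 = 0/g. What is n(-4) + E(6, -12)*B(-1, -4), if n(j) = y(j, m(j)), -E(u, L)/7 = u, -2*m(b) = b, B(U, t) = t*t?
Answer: -672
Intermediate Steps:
B(U, t) = t²
m(b) = -b/2
y(g, Z) = 0 (y(g, Z) = 6*(0/g) = 6*0 = 0)
E(u, L) = -7*u
n(j) = 0
n(-4) + E(6, -12)*B(-1, -4) = 0 - 7*6*(-4)² = 0 - 42*16 = 0 - 672 = -672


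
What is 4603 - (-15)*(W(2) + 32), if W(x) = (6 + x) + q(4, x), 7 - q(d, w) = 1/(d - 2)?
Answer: 10601/2 ≈ 5300.5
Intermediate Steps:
q(d, w) = 7 - 1/(-2 + d) (q(d, w) = 7 - 1/(d - 2) = 7 - 1/(-2 + d))
W(x) = 25/2 + x (W(x) = (6 + x) + (-15 + 7*4)/(-2 + 4) = (6 + x) + (-15 + 28)/2 = (6 + x) + (½)*13 = (6 + x) + 13/2 = 25/2 + x)
4603 - (-15)*(W(2) + 32) = 4603 - (-15)*((25/2 + 2) + 32) = 4603 - (-15)*(29/2 + 32) = 4603 - (-15)*93/2 = 4603 - 1*(-1395/2) = 4603 + 1395/2 = 10601/2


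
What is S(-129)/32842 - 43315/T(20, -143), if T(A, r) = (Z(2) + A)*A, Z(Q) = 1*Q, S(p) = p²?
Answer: -141522919/1445048 ≈ -97.937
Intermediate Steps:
Z(Q) = Q
T(A, r) = A*(2 + A) (T(A, r) = (2 + A)*A = A*(2 + A))
S(-129)/32842 - 43315/T(20, -143) = (-129)²/32842 - 43315*1/(20*(2 + 20)) = 16641*(1/32842) - 43315/(20*22) = 16641/32842 - 43315/440 = 16641/32842 - 43315*1/440 = 16641/32842 - 8663/88 = -141522919/1445048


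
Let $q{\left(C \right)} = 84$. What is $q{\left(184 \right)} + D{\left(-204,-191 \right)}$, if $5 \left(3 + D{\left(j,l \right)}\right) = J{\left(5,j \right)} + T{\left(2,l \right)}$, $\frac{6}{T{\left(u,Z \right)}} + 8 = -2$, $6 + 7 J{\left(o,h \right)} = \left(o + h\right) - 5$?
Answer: $\frac{1872}{25} \approx 74.88$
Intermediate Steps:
$J{\left(o,h \right)} = - \frac{11}{7} + \frac{h}{7} + \frac{o}{7}$ ($J{\left(o,h \right)} = - \frac{6}{7} + \frac{\left(o + h\right) - 5}{7} = - \frac{6}{7} + \frac{\left(h + o\right) - 5}{7} = - \frac{6}{7} + \frac{-5 + h + o}{7} = - \frac{6}{7} + \left(- \frac{5}{7} + \frac{h}{7} + \frac{o}{7}\right) = - \frac{11}{7} + \frac{h}{7} + \frac{o}{7}$)
$T{\left(u,Z \right)} = - \frac{3}{5}$ ($T{\left(u,Z \right)} = \frac{6}{-8 - 2} = \frac{6}{-10} = 6 \left(- \frac{1}{10}\right) = - \frac{3}{5}$)
$D{\left(j,l \right)} = - \frac{576}{175} + \frac{j}{35}$ ($D{\left(j,l \right)} = -3 + \frac{\left(- \frac{11}{7} + \frac{j}{7} + \frac{1}{7} \cdot 5\right) - \frac{3}{5}}{5} = -3 + \frac{\left(- \frac{11}{7} + \frac{j}{7} + \frac{5}{7}\right) - \frac{3}{5}}{5} = -3 + \frac{\left(- \frac{6}{7} + \frac{j}{7}\right) - \frac{3}{5}}{5} = -3 + \frac{- \frac{51}{35} + \frac{j}{7}}{5} = -3 + \left(- \frac{51}{175} + \frac{j}{35}\right) = - \frac{576}{175} + \frac{j}{35}$)
$q{\left(184 \right)} + D{\left(-204,-191 \right)} = 84 + \left(- \frac{576}{175} + \frac{1}{35} \left(-204\right)\right) = 84 - \frac{228}{25} = \frac{1872}{25}$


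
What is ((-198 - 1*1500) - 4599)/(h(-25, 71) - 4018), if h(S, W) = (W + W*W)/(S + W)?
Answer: 144831/89858 ≈ 1.6118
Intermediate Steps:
h(S, W) = (W + W²)/(S + W)
((-198 - 1*1500) - 4599)/(h(-25, 71) - 4018) = ((-198 - 1*1500) - 4599)/(71*(1 + 71)/(-25 + 71) - 4018) = ((-198 - 1500) - 4599)/(71*72/46 - 4018) = (-1698 - 4599)/(71*(1/46)*72 - 4018) = -6297/(2556/23 - 4018) = -6297/(-89858/23) = -6297*(-23/89858) = 144831/89858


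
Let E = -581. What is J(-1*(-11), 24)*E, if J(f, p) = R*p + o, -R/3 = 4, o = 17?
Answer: 157451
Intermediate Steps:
R = -12 (R = -3*4 = -12)
J(f, p) = 17 - 12*p (J(f, p) = -12*p + 17 = 17 - 12*p)
J(-1*(-11), 24)*E = (17 - 12*24)*(-581) = (17 - 288)*(-581) = -271*(-581) = 157451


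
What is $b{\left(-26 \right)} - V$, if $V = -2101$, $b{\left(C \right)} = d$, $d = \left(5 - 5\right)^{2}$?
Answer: $2101$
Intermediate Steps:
$d = 0$ ($d = 0^{2} = 0$)
$b{\left(C \right)} = 0$
$b{\left(-26 \right)} - V = 0 - -2101 = 0 + 2101 = 2101$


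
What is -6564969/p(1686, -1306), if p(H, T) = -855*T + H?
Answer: -2188323/372772 ≈ -5.8704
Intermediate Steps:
p(H, T) = H - 855*T
-6564969/p(1686, -1306) = -6564969/(1686 - 855*(-1306)) = -6564969/(1686 + 1116630) = -6564969/1118316 = -6564969*1/1118316 = -2188323/372772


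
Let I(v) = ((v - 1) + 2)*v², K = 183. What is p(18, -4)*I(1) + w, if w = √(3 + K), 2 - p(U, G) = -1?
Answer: 6 + √186 ≈ 19.638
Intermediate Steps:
p(U, G) = 3 (p(U, G) = 2 - 1*(-1) = 2 + 1 = 3)
I(v) = v²*(1 + v) (I(v) = ((-1 + v) + 2)*v² = (1 + v)*v² = v²*(1 + v))
w = √186 (w = √(3 + 183) = √186 ≈ 13.638)
p(18, -4)*I(1) + w = 3*(1²*(1 + 1)) + √186 = 3*(1*2) + √186 = 3*2 + √186 = 6 + √186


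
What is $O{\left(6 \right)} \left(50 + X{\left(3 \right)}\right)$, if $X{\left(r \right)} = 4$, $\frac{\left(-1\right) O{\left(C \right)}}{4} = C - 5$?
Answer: $-216$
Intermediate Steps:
$O{\left(C \right)} = 20 - 4 C$ ($O{\left(C \right)} = - 4 \left(C - 5\right) = - 4 \left(-5 + C\right) = 20 - 4 C$)
$O{\left(6 \right)} \left(50 + X{\left(3 \right)}\right) = \left(20 - 24\right) \left(50 + 4\right) = \left(20 - 24\right) 54 = \left(-4\right) 54 = -216$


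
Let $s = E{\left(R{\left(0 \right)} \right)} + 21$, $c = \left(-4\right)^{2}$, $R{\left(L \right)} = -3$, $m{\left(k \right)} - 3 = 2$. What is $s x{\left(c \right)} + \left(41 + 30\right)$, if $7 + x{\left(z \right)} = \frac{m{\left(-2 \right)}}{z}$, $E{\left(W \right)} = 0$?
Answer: $- \frac{1111}{16} \approx -69.438$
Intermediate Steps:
$m{\left(k \right)} = 5$ ($m{\left(k \right)} = 3 + 2 = 5$)
$c = 16$
$x{\left(z \right)} = -7 + \frac{5}{z}$
$s = 21$ ($s = 0 + 21 = 21$)
$s x{\left(c \right)} + \left(41 + 30\right) = 21 \left(-7 + \frac{5}{16}\right) + \left(41 + 30\right) = 21 \left(-7 + 5 \cdot \frac{1}{16}\right) + 71 = 21 \left(-7 + \frac{5}{16}\right) + 71 = 21 \left(- \frac{107}{16}\right) + 71 = - \frac{2247}{16} + 71 = - \frac{1111}{16}$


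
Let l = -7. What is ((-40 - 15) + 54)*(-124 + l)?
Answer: 131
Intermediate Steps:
((-40 - 15) + 54)*(-124 + l) = ((-40 - 15) + 54)*(-124 - 7) = (-55 + 54)*(-131) = -1*(-131) = 131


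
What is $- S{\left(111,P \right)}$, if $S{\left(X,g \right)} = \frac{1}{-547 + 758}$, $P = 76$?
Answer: $- \frac{1}{211} \approx -0.0047393$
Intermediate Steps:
$S{\left(X,g \right)} = \frac{1}{211}$
$- S{\left(111,P \right)} = \left(-1\right) \frac{1}{211} = - \frac{1}{211}$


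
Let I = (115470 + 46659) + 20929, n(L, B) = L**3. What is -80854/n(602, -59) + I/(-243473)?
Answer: -19978469264003/26558912316692 ≈ -0.75223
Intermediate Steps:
I = 183058 (I = 162129 + 20929 = 183058)
-80854/n(602, -59) + I/(-243473) = -80854/(602**3) + 183058/(-243473) = -80854/218167208 + 183058*(-1/243473) = -80854*1/218167208 - 183058/243473 = -40427/109083604 - 183058/243473 = -19978469264003/26558912316692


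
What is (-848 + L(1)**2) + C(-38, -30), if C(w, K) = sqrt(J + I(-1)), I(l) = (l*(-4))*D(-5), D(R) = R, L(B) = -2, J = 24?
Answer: -842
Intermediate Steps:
I(l) = 20*l (I(l) = (l*(-4))*(-5) = -4*l*(-5) = 20*l)
C(w, K) = 2 (C(w, K) = sqrt(24 + 20*(-1)) = sqrt(24 - 20) = sqrt(4) = 2)
(-848 + L(1)**2) + C(-38, -30) = (-848 + (-2)**2) + 2 = (-848 + 4) + 2 = -844 + 2 = -842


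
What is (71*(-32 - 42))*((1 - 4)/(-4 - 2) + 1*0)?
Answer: -2627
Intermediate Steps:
(71*(-32 - 42))*((1 - 4)/(-4 - 2) + 1*0) = (71*(-74))*(-3/(-6) + 0) = -5254*(-3*(-1/6) + 0) = -5254*(1/2 + 0) = -5254*1/2 = -2627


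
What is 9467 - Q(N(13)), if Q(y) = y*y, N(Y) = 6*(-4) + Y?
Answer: 9346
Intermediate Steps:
N(Y) = -24 + Y
Q(y) = y²
9467 - Q(N(13)) = 9467 - (-24 + 13)² = 9467 - 1*(-11)² = 9467 - 1*121 = 9467 - 121 = 9346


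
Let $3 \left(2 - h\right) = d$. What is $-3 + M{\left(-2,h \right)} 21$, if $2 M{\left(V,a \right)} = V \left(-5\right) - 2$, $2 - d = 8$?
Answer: $81$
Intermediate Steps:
$d = -6$ ($d = 2 - 8 = -6$)
$h = 4$ ($h = 2 - -2 = 2 + 2 = 4$)
$M{\left(V,a \right)} = -1 - \frac{5 V}{2}$ ($M{\left(V,a \right)} = \frac{V \left(-5\right) - 2}{2} = \frac{- 5 V - 2}{2} = \frac{-2 - 5 V}{2} = -1 - \frac{5 V}{2}$)
$-3 + M{\left(-2,h \right)} 21 = -3 + \left(-1 - -5\right) 21 = -3 + \left(-1 + 5\right) 21 = -3 + 4 \cdot 21 = -3 + 84 = 81$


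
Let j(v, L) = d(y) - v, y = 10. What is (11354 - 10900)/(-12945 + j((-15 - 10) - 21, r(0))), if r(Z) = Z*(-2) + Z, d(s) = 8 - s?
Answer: -454/12901 ≈ -0.035191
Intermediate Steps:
r(Z) = -Z (r(Z) = -2*Z + Z = -Z)
j(v, L) = -2 - v (j(v, L) = (8 - 1*10) - v = (8 - 10) - v = -2 - v)
(11354 - 10900)/(-12945 + j((-15 - 10) - 21, r(0))) = (11354 - 10900)/(-12945 + (-2 - ((-15 - 10) - 21))) = 454/(-12945 + (-2 - (-25 - 21))) = 454/(-12945 + (-2 - 1*(-46))) = 454/(-12945 + (-2 + 46)) = 454/(-12945 + 44) = 454/(-12901) = 454*(-1/12901) = -454/12901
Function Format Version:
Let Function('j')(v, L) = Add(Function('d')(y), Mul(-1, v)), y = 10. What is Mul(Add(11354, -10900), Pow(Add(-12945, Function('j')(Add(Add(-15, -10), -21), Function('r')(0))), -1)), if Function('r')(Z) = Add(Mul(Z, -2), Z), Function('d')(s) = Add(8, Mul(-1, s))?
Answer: Rational(-454, 12901) ≈ -0.035191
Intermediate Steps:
Function('r')(Z) = Mul(-1, Z) (Function('r')(Z) = Add(Mul(-2, Z), Z) = Mul(-1, Z))
Function('j')(v, L) = Add(-2, Mul(-1, v)) (Function('j')(v, L) = Add(Add(8, Mul(-1, 10)), Mul(-1, v)) = Add(Add(8, -10), Mul(-1, v)) = Add(-2, Mul(-1, v)))
Mul(Add(11354, -10900), Pow(Add(-12945, Function('j')(Add(Add(-15, -10), -21), Function('r')(0))), -1)) = Mul(Add(11354, -10900), Pow(Add(-12945, Add(-2, Mul(-1, Add(Add(-15, -10), -21)))), -1)) = Mul(454, Pow(Add(-12945, Add(-2, Mul(-1, Add(-25, -21)))), -1)) = Mul(454, Pow(Add(-12945, Add(-2, Mul(-1, -46))), -1)) = Mul(454, Pow(Add(-12945, Add(-2, 46)), -1)) = Mul(454, Pow(Add(-12945, 44), -1)) = Mul(454, Pow(-12901, -1)) = Mul(454, Rational(-1, 12901)) = Rational(-454, 12901)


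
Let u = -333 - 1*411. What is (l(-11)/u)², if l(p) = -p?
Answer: 121/553536 ≈ 0.00021859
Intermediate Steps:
u = -744 (u = -333 - 411 = -744)
(l(-11)/u)² = (-1*(-11)/(-744))² = (11*(-1/744))² = (-11/744)² = 121/553536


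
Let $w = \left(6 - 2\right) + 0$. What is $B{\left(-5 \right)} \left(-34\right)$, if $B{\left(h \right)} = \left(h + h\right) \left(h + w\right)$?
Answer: $-340$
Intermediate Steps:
$w = 4$ ($w = 4 + 0 = 4$)
$B{\left(h \right)} = 2 h \left(4 + h\right)$ ($B{\left(h \right)} = \left(h + h\right) \left(h + 4\right) = 2 h \left(4 + h\right)$)
$B{\left(-5 \right)} \left(-34\right) = 2 \left(-5\right) \left(4 - 5\right) \left(-34\right) = 2 \left(-5\right) \left(-1\right) \left(-34\right) = 10 \left(-34\right) = -340$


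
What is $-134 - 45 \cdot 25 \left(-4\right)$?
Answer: $4366$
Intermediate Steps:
$-134 - 45 \cdot 25 \left(-4\right) = -134 - -4500 = -134 + 4500 = 4366$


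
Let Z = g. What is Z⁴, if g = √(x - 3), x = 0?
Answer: 9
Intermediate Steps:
g = I*√3 (g = √(0 - 3) = √(-3) = I*√3 ≈ 1.732*I)
Z = I*√3 ≈ 1.732*I
Z⁴ = (I*√3)⁴ = 9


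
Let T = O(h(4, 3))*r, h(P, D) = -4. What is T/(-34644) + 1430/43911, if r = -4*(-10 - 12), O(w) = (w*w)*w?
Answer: 24737306/126771057 ≈ 0.19513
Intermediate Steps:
O(w) = w³ (O(w) = w²*w = w³)
r = 88 (r = -4*(-22) = 88)
T = -5632 (T = (-4)³*88 = -64*88 = -5632)
T/(-34644) + 1430/43911 = -5632/(-34644) + 1430/43911 = -5632*(-1/34644) + 1430*(1/43911) = 1408/8661 + 1430/43911 = 24737306/126771057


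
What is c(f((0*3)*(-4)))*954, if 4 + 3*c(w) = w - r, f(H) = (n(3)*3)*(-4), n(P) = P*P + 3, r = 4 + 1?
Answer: -48654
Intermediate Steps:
r = 5
n(P) = 3 + P² (n(P) = P² + 3 = 3 + P²)
f(H) = -144 (f(H) = ((3 + 3²)*3)*(-4) = ((3 + 9)*3)*(-4) = (12*3)*(-4) = 36*(-4) = -144)
c(w) = -3 + w/3 (c(w) = -4/3 + (w - 1*5)/3 = -4/3 + (w - 5)/3 = -4/3 + (-5 + w)/3 = -4/3 + (-5/3 + w/3) = -3 + w/3)
c(f((0*3)*(-4)))*954 = (-3 + (⅓)*(-144))*954 = (-3 - 48)*954 = -51*954 = -48654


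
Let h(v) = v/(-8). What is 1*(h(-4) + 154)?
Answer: 309/2 ≈ 154.50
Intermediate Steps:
h(v) = -v/8 (h(v) = v*(-⅛) = -v/8)
1*(h(-4) + 154) = 1*(-⅛*(-4) + 154) = 1*(½ + 154) = 1*(309/2) = 309/2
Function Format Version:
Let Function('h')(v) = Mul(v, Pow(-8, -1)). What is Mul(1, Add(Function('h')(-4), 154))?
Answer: Rational(309, 2) ≈ 154.50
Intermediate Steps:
Function('h')(v) = Mul(Rational(-1, 8), v) (Function('h')(v) = Mul(v, Rational(-1, 8)) = Mul(Rational(-1, 8), v))
Mul(1, Add(Function('h')(-4), 154)) = Mul(1, Add(Mul(Rational(-1, 8), -4), 154)) = Mul(1, Add(Rational(1, 2), 154)) = Mul(1, Rational(309, 2)) = Rational(309, 2)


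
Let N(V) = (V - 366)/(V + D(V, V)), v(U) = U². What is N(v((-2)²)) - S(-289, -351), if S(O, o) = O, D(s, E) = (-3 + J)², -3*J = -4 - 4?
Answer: 7751/29 ≈ 267.28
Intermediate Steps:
J = 8/3 (J = -(-4 - 4)/3 = -⅓*(-8) = 8/3 ≈ 2.6667)
D(s, E) = ⅑ (D(s, E) = (-3 + 8/3)² = (-⅓)² = ⅑)
N(V) = (-366 + V)/(⅑ + V) (N(V) = (V - 366)/(V + ⅑) = (-366 + V)/(⅑ + V))
N(v((-2)²)) - S(-289, -351) = 9*(-366 + ((-2)²)²)/(1 + 9*((-2)²)²) - 1*(-289) = 9*(-366 + 4²)/(1 + 9*4²) + 289 = 9*(-366 + 16)/(1 + 9*16) + 289 = 9*(-350)/(1 + 144) + 289 = 9*(-350)/145 + 289 = 9*(1/145)*(-350) + 289 = -630/29 + 289 = 7751/29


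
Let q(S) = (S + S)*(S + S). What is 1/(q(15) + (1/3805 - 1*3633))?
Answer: -3805/10399064 ≈ -0.00036590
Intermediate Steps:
q(S) = 4*S² (q(S) = (2*S)*(2*S) = 4*S²)
1/(q(15) + (1/3805 - 1*3633)) = 1/(4*15² + (1/3805 - 1*3633)) = 1/(4*225 + (1/3805 - 3633)) = 1/(900 - 13823564/3805) = 1/(-10399064/3805) = -3805/10399064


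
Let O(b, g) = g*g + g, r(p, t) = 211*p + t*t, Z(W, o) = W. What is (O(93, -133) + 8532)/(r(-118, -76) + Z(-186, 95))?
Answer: -2174/1609 ≈ -1.3512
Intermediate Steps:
r(p, t) = t**2 + 211*p (r(p, t) = 211*p + t**2 = t**2 + 211*p)
O(b, g) = g + g**2 (O(b, g) = g**2 + g = g + g**2)
(O(93, -133) + 8532)/(r(-118, -76) + Z(-186, 95)) = (-133*(1 - 133) + 8532)/(((-76)**2 + 211*(-118)) - 186) = (-133*(-132) + 8532)/((5776 - 24898) - 186) = (17556 + 8532)/(-19122 - 186) = 26088/(-19308) = 26088*(-1/19308) = -2174/1609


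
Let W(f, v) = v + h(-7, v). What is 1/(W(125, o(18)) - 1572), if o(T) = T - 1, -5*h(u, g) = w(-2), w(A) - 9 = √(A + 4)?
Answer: -19460/30295327 + 5*√2/60590654 ≈ -0.00064223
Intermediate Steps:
w(A) = 9 + √(4 + A) (w(A) = 9 + √(A + 4) = 9 + √(4 + A))
h(u, g) = -9/5 - √2/5 (h(u, g) = -(9 + √(4 - 2))/5 = -(9 + √2)/5 = -9/5 - √2/5)
o(T) = -1 + T
W(f, v) = -9/5 + v - √2/5 (W(f, v) = v + (-9/5 - √2/5) = -9/5 + v - √2/5)
1/(W(125, o(18)) - 1572) = 1/((-9/5 + (-1 + 18) - √2/5) - 1572) = 1/((-9/5 + 17 - √2/5) - 1572) = 1/((76/5 - √2/5) - 1572) = 1/(-7784/5 - √2/5)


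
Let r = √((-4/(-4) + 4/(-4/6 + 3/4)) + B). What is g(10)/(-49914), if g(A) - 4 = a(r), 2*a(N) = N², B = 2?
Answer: -1/1692 ≈ -0.00059102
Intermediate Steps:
r = √51 (r = √((-4/(-4) + 4/(-4/6 + 3/4)) + 2) = √((-4*(-¼) + 4/(-4*⅙ + 3*(¼))) + 2) = √((1 + 4/(-⅔ + ¾)) + 2) = √((1 + 4/(1/12)) + 2) = √((1 + 4*12) + 2) = √((1 + 48) + 2) = √(49 + 2) = √51 ≈ 7.1414)
a(N) = N²/2
g(A) = 59/2 (g(A) = 4 + (√51)²/2 = 4 + (½)*51 = 4 + 51/2 = 59/2)
g(10)/(-49914) = (59/2)/(-49914) = (59/2)*(-1/49914) = -1/1692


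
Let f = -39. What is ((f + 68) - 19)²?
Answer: 100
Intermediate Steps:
((f + 68) - 19)² = ((-39 + 68) - 19)² = (29 - 19)² = 10² = 100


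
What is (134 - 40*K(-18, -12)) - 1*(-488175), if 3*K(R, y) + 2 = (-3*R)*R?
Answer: 1503887/3 ≈ 5.0130e+5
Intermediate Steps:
K(R, y) = -⅔ - R² (K(R, y) = -⅔ + ((-3*R)*R)/3 = -⅔ + (-3*R²)/3 = -⅔ - R²)
(134 - 40*K(-18, -12)) - 1*(-488175) = (134 - 40*(-⅔ - 1*(-18)²)) - 1*(-488175) = (134 - 40*(-⅔ - 1*324)) + 488175 = (134 - 40*(-⅔ - 324)) + 488175 = (134 - 40*(-974/3)) + 488175 = (134 + 38960/3) + 488175 = 39362/3 + 488175 = 1503887/3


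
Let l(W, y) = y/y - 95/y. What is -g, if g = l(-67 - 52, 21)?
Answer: 74/21 ≈ 3.5238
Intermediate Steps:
l(W, y) = 1 - 95/y
g = -74/21 (g = (-95 + 21)/21 = (1/21)*(-74) = -74/21 ≈ -3.5238)
-g = -1*(-74/21) = 74/21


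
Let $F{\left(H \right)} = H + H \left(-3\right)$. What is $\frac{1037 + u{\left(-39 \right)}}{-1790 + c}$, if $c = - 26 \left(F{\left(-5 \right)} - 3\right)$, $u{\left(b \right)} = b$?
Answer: $- \frac{499}{986} \approx -0.50609$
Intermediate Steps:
$F{\left(H \right)} = - 2 H$ ($F{\left(H \right)} = H - 3 H = - 2 H$)
$c = -182$ ($c = - 26 \left(\left(-2\right) \left(-5\right) - 3\right) = - 26 \left(10 - 3\right) = \left(-26\right) 7 = -182$)
$\frac{1037 + u{\left(-39 \right)}}{-1790 + c} = \frac{1037 - 39}{-1790 - 182} = \frac{998}{-1972} = 998 \left(- \frac{1}{1972}\right) = - \frac{499}{986}$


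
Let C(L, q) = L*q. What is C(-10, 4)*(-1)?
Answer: 40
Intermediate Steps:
C(-10, 4)*(-1) = -10*4*(-1) = -40*(-1) = 40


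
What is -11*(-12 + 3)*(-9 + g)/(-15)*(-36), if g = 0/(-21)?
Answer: -10692/5 ≈ -2138.4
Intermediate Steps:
g = 0 (g = 0*(-1/21) = 0)
-11*(-12 + 3)*(-9 + g)/(-15)*(-36) = -11*(-12 + 3)*(-9 + 0)/(-15)*(-36) = -11*(-9*(-9))*(-1)/15*(-36) = -891*(-1)/15*(-36) = -11*(-27/5)*(-36) = (297/5)*(-36) = -10692/5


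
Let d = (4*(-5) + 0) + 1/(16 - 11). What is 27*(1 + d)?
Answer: -2538/5 ≈ -507.60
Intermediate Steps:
d = -99/5 (d = (-20 + 0) + 1/5 = -20 + 1/5 = -99/5 ≈ -19.800)
27*(1 + d) = 27*(1 - 99/5) = 27*(-94/5) = -2538/5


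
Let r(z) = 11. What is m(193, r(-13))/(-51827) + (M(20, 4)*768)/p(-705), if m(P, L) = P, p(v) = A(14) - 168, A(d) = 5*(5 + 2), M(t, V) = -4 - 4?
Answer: 318399419/6892991 ≈ 46.192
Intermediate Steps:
M(t, V) = -8
A(d) = 35 (A(d) = 5*7 = 35)
p(v) = -133 (p(v) = 35 - 168 = -133)
m(193, r(-13))/(-51827) + (M(20, 4)*768)/p(-705) = 193/(-51827) - 8*768/(-133) = 193*(-1/51827) - 6144*(-1/133) = -193/51827 + 6144/133 = 318399419/6892991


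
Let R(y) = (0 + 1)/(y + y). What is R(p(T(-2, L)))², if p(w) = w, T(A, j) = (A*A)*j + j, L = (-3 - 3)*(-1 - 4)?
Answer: 1/90000 ≈ 1.1111e-5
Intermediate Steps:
L = 30 (L = -6*(-5) = 30)
T(A, j) = j + j*A² (T(A, j) = A²*j + j = j*A² + j = j + j*A²)
R(y) = 1/(2*y)
R(p(T(-2, L)))² = (1/(2*((30*(1 + (-2)²)))))² = (1/(2*((30*(1 + 4)))))² = (1/(2*((30*5))))² = ((½)/150)² = ((½)*(1/150))² = (1/300)² = 1/90000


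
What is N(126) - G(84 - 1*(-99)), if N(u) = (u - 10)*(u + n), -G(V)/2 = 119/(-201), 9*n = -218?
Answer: 7118438/603 ≈ 11805.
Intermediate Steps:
n = -218/9 (n = (⅑)*(-218) = -218/9 ≈ -24.222)
G(V) = 238/201 (G(V) = -238/(-201) = -238*(-1)/201 = -2*(-119/201) = 238/201)
N(u) = (-10 + u)*(-218/9 + u) (N(u) = (u - 10)*(u - 218/9) = (-10 + u)*(-218/9 + u))
N(126) - G(84 - 1*(-99)) = (2180/9 + 126² - 308/9*126) - 1*238/201 = (2180/9 + 15876 - 4312) - 238/201 = 106256/9 - 238/201 = 7118438/603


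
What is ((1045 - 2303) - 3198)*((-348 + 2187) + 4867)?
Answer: -29881936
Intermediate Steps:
((1045 - 2303) - 3198)*((-348 + 2187) + 4867) = (-1258 - 3198)*(1839 + 4867) = -4456*6706 = -29881936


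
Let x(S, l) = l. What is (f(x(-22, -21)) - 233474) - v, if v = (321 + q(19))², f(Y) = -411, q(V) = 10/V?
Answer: -121752366/361 ≈ -3.3726e+5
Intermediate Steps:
v = 37319881/361 (v = (321 + 10/19)² = (6109/19)² = 37319881/361 ≈ 1.0338e+5)
(f(x(-22, -21)) - 233474) - v = (-411 - 233474) - 1*37319881/361 = -233885 - 37319881/361 = -121752366/361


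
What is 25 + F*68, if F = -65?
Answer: -4395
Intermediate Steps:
25 + F*68 = 25 - 65*68 = 25 - 4420 = -4395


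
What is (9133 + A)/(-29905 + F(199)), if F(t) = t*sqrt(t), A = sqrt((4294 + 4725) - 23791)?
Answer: -(9133 + 2*I*sqrt(3693))/(29905 - 199*sqrt(199)) ≈ -0.33704 - 0.0044852*I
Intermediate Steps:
A = 2*I*sqrt(3693) (A = sqrt(9019 - 23791) = sqrt(-14772) = 2*I*sqrt(3693) ≈ 121.54*I)
F(t) = t**(3/2)
(9133 + A)/(-29905 + F(199)) = (9133 + 2*I*sqrt(3693))/(-29905 + 199**(3/2)) = (9133 + 2*I*sqrt(3693))/(-29905 + 199*sqrt(199))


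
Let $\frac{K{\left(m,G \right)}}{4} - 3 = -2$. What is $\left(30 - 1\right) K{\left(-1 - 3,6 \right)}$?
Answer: $116$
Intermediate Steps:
$K{\left(m,G \right)} = 4$ ($K{\left(m,G \right)} = 12 + 4 \left(-2\right) = 12 - 8 = 4$)
$\left(30 - 1\right) K{\left(-1 - 3,6 \right)} = \left(30 - 1\right) 4 = 29 \cdot 4 = 116$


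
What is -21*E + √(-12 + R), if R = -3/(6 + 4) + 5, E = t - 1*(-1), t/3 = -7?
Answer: 420 + I*√730/10 ≈ 420.0 + 2.7019*I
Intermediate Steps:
t = -21 (t = 3*(-7) = -21)
E = -20 (E = -21 - 1*(-1) = -21 + 1 = -20)
R = 47/10 (R = -3/10 + 5 = 47/10 ≈ 4.7000)
-21*E + √(-12 + R) = -21*(-20) + √(-12 + 47/10) = 420 + √(-73/10) = 420 + I*√730/10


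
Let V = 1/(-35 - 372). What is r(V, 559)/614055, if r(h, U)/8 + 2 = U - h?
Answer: 362720/49984077 ≈ 0.0072567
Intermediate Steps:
V = -1/407 (V = 1/(-407) = -1/407 ≈ -0.0024570)
r(h, U) = -16 - 8*h + 8*U (r(h, U) = -16 + 8*(U - h) = -16 + (-8*h + 8*U) = -16 - 8*h + 8*U)
r(V, 559)/614055 = (-16 - 8*(-1/407) + 8*559)/614055 = (-16 + 8/407 + 4472)*(1/614055) = (1813600/407)*(1/614055) = 362720/49984077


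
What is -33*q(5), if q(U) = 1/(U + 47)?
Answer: -33/52 ≈ -0.63461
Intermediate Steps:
q(U) = 1/(47 + U)
-33*q(5) = -33/(47 + 5) = -33/52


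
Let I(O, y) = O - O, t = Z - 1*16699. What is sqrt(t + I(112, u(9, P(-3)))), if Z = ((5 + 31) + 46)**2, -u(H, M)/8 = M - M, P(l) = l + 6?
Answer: 5*I*sqrt(399) ≈ 99.875*I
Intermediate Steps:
P(l) = 6 + l
u(H, M) = 0 (u(H, M) = -8*(M - M) = -8*0 = 0)
Z = 6724 (Z = (36 + 46)**2 = 82**2 = 6724)
t = -9975 (t = 6724 - 1*16699 = 6724 - 16699 = -9975)
I(O, y) = 0
sqrt(t + I(112, u(9, P(-3)))) = sqrt(-9975 + 0) = sqrt(-9975) = 5*I*sqrt(399)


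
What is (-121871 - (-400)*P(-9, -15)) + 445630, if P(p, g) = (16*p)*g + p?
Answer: 1184159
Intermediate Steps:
P(p, g) = p + 16*g*p (P(p, g) = 16*g*p + p = p + 16*g*p)
(-121871 - (-400)*P(-9, -15)) + 445630 = (-121871 - (-400)*(-9*(1 + 16*(-15)))) + 445630 = (-121871 - (-400)*(-9*(1 - 240))) + 445630 = (-121871 - (-400)*(-9*(-239))) + 445630 = (-121871 - (-400)*2151) + 445630 = (-121871 - 1*(-860400)) + 445630 = (-121871 + 860400) + 445630 = 738529 + 445630 = 1184159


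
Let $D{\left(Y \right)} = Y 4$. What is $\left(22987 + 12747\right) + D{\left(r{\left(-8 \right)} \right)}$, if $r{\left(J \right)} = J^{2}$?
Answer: $35990$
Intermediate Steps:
$D{\left(Y \right)} = 4 Y$
$\left(22987 + 12747\right) + D{\left(r{\left(-8 \right)} \right)} = \left(22987 + 12747\right) + 4 \left(-8\right)^{2} = 35734 + 4 \cdot 64 = 35734 + 256 = 35990$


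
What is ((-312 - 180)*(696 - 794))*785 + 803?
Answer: 37850363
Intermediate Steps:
((-312 - 180)*(696 - 794))*785 + 803 = -492*(-98)*785 + 803 = 48216*785 + 803 = 37849560 + 803 = 37850363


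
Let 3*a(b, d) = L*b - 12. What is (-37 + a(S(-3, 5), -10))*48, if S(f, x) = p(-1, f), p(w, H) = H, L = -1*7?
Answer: -1632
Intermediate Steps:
L = -7
S(f, x) = f
a(b, d) = -4 - 7*b/3 (a(b, d) = (-7*b - 12)/3 = (-12 - 7*b)/3 = -4 - 7*b/3)
(-37 + a(S(-3, 5), -10))*48 = (-37 + (-4 - 7/3*(-3)))*48 = (-37 + (-4 + 7))*48 = (-37 + 3)*48 = -34*48 = -1632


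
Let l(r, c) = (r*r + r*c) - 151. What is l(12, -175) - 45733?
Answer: -47840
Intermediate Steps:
l(r, c) = -151 + r**2 + c*r (l(r, c) = (r**2 + c*r) - 151 = -151 + r**2 + c*r)
l(12, -175) - 45733 = (-151 + 12**2 - 175*12) - 45733 = (-151 + 144 - 2100) - 45733 = -2107 - 45733 = -47840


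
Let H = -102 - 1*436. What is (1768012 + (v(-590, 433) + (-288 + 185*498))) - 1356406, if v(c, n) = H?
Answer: 502910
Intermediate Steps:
H = -538 (H = -102 - 436 = -538)
v(c, n) = -538
(1768012 + (v(-590, 433) + (-288 + 185*498))) - 1356406 = (1768012 + (-538 + (-288 + 185*498))) - 1356406 = (1768012 + (-538 + (-288 + 92130))) - 1356406 = (1768012 + (-538 + 91842)) - 1356406 = (1768012 + 91304) - 1356406 = 1859316 - 1356406 = 502910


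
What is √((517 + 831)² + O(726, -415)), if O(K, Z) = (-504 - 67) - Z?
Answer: 2*√454237 ≈ 1347.9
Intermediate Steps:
O(K, Z) = -571 - Z
√((517 + 831)² + O(726, -415)) = √((517 + 831)² + (-571 - 1*(-415))) = √(1348² + (-571 + 415)) = √(1817104 - 156) = √1816948 = 2*√454237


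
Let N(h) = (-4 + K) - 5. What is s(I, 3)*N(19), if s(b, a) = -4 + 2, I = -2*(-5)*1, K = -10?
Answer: 38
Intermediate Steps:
I = 10 (I = 10*1 = 10)
N(h) = -19 (N(h) = (-4 - 10) - 5 = -14 - 5 = -19)
s(b, a) = -2
s(I, 3)*N(19) = -2*(-19) = 38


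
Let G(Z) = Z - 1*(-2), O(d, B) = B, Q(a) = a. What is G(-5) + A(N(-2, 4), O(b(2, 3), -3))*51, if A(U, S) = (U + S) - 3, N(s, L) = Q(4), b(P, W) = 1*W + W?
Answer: -105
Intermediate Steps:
b(P, W) = 2*W (b(P, W) = W + W = 2*W)
N(s, L) = 4
G(Z) = 2 + Z (G(Z) = Z + 2 = 2 + Z)
A(U, S) = -3 + S + U (A(U, S) = (S + U) - 3 = -3 + S + U)
G(-5) + A(N(-2, 4), O(b(2, 3), -3))*51 = (2 - 5) + (-3 - 3 + 4)*51 = -3 - 2*51 = -3 - 102 = -105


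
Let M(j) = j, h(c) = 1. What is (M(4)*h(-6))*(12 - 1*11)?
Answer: 4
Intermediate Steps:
(M(4)*h(-6))*(12 - 1*11) = (4*1)*(12 - 1*11) = 4*(12 - 11) = 4*1 = 4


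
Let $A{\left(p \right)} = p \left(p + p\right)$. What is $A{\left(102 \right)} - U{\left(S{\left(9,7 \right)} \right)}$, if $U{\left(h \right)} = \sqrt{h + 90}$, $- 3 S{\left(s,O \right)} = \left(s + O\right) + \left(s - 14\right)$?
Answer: $20808 - \frac{\sqrt{777}}{3} \approx 20799.0$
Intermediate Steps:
$S{\left(s,O \right)} = \frac{14}{3} - \frac{2 s}{3} - \frac{O}{3}$ ($S{\left(s,O \right)} = - \frac{\left(s + O\right) + \left(s - 14\right)}{3} = - \frac{\left(O + s\right) + \left(-14 + s\right)}{3} = - \frac{-14 + O + 2 s}{3} = \frac{14}{3} - \frac{2 s}{3} - \frac{O}{3}$)
$A{\left(p \right)} = 2 p^{2}$ ($A{\left(p \right)} = p 2 p = 2 p^{2}$)
$U{\left(h \right)} = \sqrt{90 + h}$
$A{\left(102 \right)} - U{\left(S{\left(9,7 \right)} \right)} = 2 \cdot 102^{2} - \sqrt{90 - \frac{11}{3}} = 2 \cdot 10404 - \sqrt{90 - \frac{11}{3}} = 20808 - \sqrt{90 - \frac{11}{3}} = 20808 - \sqrt{\frac{259}{3}} = 20808 - \frac{\sqrt{777}}{3}$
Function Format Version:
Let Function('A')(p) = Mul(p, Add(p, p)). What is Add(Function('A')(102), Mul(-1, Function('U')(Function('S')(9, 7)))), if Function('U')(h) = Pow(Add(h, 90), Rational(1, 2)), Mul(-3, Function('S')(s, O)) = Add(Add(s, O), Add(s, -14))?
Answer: Add(20808, Mul(Rational(-1, 3), Pow(777, Rational(1, 2)))) ≈ 20799.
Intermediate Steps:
Function('S')(s, O) = Add(Rational(14, 3), Mul(Rational(-2, 3), s), Mul(Rational(-1, 3), O)) (Function('S')(s, O) = Mul(Rational(-1, 3), Add(Add(s, O), Add(s, -14))) = Mul(Rational(-1, 3), Add(Add(O, s), Add(-14, s))) = Mul(Rational(-1, 3), Add(-14, O, Mul(2, s))) = Add(Rational(14, 3), Mul(Rational(-2, 3), s), Mul(Rational(-1, 3), O)))
Function('A')(p) = Mul(2, Pow(p, 2)) (Function('A')(p) = Mul(p, Mul(2, p)) = Mul(2, Pow(p, 2)))
Function('U')(h) = Pow(Add(90, h), Rational(1, 2))
Add(Function('A')(102), Mul(-1, Function('U')(Function('S')(9, 7)))) = Add(Mul(2, Pow(102, 2)), Mul(-1, Pow(Add(90, Add(Rational(14, 3), Mul(Rational(-2, 3), 9), Mul(Rational(-1, 3), 7))), Rational(1, 2)))) = Add(Mul(2, 10404), Mul(-1, Pow(Add(90, Add(Rational(14, 3), -6, Rational(-7, 3))), Rational(1, 2)))) = Add(20808, Mul(-1, Pow(Add(90, Rational(-11, 3)), Rational(1, 2)))) = Add(20808, Mul(-1, Pow(Rational(259, 3), Rational(1, 2)))) = Add(20808, Mul(-1, Mul(Rational(1, 3), Pow(777, Rational(1, 2))))) = Add(20808, Mul(Rational(-1, 3), Pow(777, Rational(1, 2))))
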